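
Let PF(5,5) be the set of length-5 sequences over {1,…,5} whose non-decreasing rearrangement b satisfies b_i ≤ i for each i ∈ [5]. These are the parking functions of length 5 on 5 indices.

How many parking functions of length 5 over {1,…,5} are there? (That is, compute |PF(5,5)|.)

#PF = (5+1−5)·(5+1)^{5−1} = 1·1296 = 1296 (Konheim–Weiss)
E.g. (2,5,1,2,4) → sorted (1,2,2,4,5): b_i ≤ i ∀i, a PF.

1296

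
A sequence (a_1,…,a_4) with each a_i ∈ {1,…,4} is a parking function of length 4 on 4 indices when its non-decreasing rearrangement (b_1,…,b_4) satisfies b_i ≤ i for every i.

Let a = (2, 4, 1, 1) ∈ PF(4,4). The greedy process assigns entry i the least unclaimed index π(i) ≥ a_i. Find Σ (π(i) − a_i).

2

Σπ(i) = 1+…+4 = 10; Σa = 2+4+1+1 = 8; disp = 10−8 = 2.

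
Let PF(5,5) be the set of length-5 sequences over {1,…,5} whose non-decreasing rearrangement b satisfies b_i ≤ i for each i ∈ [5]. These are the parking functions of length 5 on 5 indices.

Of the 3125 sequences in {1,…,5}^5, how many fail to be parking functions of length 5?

1829

|PF| = (5+1−5)·(5+1)^{5−1} = 1×1296 = 1296 (Konheim–Weiss)
E.g. (4,5,5,3,4) → sorted (3,4,4,5,5): b_1=3>1, not a PF.
5^5 − 1296 = 3125 − 1296 = 1829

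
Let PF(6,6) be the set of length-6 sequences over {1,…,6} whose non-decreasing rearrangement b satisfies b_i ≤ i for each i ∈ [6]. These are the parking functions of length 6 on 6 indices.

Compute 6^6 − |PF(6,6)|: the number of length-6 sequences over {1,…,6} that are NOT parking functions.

29849

|PF(6,6)| = 1·7^5 = 1×16807 = 16807 [KW]
E.g. (6,5,4,6,6,3) → sorted (3,4,5,6,6,6): b_1=3>1, not a PF.
6^6 − 16807 = 46656 − 16807 = 29849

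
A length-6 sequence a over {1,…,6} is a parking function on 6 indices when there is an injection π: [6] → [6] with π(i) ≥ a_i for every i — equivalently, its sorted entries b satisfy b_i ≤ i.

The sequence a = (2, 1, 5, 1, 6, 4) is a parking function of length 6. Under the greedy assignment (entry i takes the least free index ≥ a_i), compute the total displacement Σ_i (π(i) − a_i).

Σπ = 21 ({1..6} each once); Σa = 2+1+5+1+6+4 = 19; disp = 21−19 = 2.

2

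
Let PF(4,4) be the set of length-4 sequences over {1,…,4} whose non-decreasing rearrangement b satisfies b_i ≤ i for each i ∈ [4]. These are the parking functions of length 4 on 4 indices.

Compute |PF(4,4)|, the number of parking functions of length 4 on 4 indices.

125

|PF(4,4)| = 1·5^3 = 1×125 = 125 (Pollak)
One tuple (1,4,3,1) → sorted (1,1,3,4): b_i ≤ i ∀i, a PF.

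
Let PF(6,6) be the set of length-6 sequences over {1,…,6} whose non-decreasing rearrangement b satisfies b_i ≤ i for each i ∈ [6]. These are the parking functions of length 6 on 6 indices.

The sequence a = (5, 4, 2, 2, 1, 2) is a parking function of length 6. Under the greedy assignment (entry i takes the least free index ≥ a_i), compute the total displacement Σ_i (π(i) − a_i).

5

Σπ = 6·7/2 = 21 (π permutes [6]); Σa = 5+4+2+2+1+2 = 16; disp = 21−16 = 5.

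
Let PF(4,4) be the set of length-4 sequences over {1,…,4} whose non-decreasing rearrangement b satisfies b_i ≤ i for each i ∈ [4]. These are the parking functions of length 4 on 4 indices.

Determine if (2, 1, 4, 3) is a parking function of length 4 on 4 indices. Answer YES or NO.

Sorted: b = (1, 2, 3, 4).
  b_1=1 ≤ 1
  b_2=2 ≤ 2
  b_3=3 ≤ 3
  b_4=4 ≤ 4
All bounds hold ⇒ YES

YES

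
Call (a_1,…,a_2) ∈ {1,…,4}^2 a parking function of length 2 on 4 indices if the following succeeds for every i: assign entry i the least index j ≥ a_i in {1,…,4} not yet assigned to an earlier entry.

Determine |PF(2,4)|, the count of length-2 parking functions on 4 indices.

15

|PF| = (4+1−2)·(4+1)^{2−1} = 3·5 = 15 (Pollak)
Check (2,3) → sorted (2,3): b_i ≤ 2+i ∀i, a PF.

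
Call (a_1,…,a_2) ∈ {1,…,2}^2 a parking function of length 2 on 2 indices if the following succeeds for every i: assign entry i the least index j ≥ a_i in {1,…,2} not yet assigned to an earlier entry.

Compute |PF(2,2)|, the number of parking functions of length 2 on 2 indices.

3

Count = (2+1−2)·(2+1)^{2−1} = 1 · 3 = 3 (Konheim–Weiss)
Example (2,1) → sorted (1,2): b_i ≤ i ∀i, a PF.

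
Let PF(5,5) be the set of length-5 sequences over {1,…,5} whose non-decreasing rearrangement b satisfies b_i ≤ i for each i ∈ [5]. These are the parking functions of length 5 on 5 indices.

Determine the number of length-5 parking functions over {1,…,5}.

#PF = 1·6^4 = 1·1296 = 1296 (Konheim–Weiss)
Example (1,4,1,3,3) → sorted (1,1,3,3,4): b_i ≤ i ∀i, a PF.

1296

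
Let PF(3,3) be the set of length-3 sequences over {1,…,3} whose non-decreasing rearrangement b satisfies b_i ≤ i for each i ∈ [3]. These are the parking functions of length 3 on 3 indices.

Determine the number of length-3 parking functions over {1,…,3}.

|PF| = (4−3)·4^(3−1) = 1·16 = 16 (Pollak)
One tuple (1,1,1) → sorted (1,1,1): b_i ≤ i ∀i, a PF.

16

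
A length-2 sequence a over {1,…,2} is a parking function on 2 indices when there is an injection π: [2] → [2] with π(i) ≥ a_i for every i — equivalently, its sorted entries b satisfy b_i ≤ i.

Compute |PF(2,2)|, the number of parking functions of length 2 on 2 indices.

3

#PF = (3−2)·3^(2−1) = 1×3 = 3 (Pollak)
Check (1,2) → sorted (1,2): b_i ≤ i ∀i, a PF.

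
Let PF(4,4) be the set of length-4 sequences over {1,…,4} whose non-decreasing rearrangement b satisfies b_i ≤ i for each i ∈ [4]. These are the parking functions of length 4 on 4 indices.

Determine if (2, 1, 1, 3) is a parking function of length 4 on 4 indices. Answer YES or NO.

Rearranged: b = (1, 1, 2, 3).
  b_1=1 ≤ 1
  b_2=1 ≤ 2
  b_3=2 ≤ 3
  b_4=3 ≤ 4
All bounds hold ⇒ YES

YES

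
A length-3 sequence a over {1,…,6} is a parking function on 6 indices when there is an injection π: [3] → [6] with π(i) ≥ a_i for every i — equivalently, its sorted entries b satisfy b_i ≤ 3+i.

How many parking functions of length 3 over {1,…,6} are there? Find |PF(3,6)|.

196

#PF = (6−3+1)·(6+1)^(3−1) = 4×49 = 196
Check (3,4,1) → sorted (1,3,4): b_i ≤ 3+i ∀i, a PF.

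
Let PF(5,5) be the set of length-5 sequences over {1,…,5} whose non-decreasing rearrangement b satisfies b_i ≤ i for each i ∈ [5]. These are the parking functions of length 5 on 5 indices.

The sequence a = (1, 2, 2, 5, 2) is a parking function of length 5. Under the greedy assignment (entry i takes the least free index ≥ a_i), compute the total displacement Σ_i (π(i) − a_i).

3

Σπ = 15 ({1..5} each once); Σa = 1+2+2+5+2 = 12; disp = 15−12 = 3.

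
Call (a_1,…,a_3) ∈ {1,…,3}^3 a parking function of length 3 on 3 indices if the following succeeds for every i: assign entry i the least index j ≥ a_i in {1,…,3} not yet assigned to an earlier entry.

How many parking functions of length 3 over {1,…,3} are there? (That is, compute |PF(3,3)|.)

16

Count = (3−3+1)·(3+1)^(3−1) = 1·16 = 16 [KW]
Example (1,1,1) → sorted (1,1,1): b_i ≤ i ∀i, a PF.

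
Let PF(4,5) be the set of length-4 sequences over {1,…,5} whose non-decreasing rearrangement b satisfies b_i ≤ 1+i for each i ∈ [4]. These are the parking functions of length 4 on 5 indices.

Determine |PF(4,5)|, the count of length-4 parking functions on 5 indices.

#PF = (5−4+1)·(5+1)^(4−1) = 2×216 = 432
One tuple (4,1,2,4) → sorted (1,2,4,4): b_i ≤ 1+i ∀i, a PF.

432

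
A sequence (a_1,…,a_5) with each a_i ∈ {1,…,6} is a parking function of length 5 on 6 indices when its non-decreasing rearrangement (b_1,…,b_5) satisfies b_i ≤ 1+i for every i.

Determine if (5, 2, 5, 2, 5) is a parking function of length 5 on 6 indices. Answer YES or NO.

Order a: b = (2, 2, 5, 5, 5).
  b_1=2 ≤ 2
  b_2=2 ≤ 3
  b_3=5 > 4
  fails at i=3 ⇒ NO

NO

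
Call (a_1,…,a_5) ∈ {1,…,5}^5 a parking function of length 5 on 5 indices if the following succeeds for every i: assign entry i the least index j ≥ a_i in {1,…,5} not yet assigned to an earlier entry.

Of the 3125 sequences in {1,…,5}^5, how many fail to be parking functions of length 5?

Count = (6−5)·6^(5−1) = 1·1296 = 1296 (Pollak)
Check (4,5,3,5,4) → sorted (3,4,4,5,5): b_1=3>1, not a PF.
So 3125 − 1296 = 1829 fail.

1829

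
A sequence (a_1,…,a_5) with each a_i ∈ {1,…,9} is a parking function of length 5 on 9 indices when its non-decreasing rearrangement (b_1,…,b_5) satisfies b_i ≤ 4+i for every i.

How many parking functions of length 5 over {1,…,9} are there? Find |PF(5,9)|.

#PF = 5·10^4 = 5×10000 = 50000 (Pollak)
Example (1,3,6,3,8) → sorted (1,3,3,6,8): b_i ≤ 4+i ∀i, a PF.

50000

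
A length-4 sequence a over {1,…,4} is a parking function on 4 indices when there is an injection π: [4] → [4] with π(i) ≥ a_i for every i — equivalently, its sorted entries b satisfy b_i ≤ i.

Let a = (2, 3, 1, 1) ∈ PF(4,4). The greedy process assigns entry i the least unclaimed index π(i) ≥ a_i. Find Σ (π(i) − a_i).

3

Σπ(i) = 1+…+4 = 10; Σa = 2+3+1+1 = 7; disp = 10−7 = 3.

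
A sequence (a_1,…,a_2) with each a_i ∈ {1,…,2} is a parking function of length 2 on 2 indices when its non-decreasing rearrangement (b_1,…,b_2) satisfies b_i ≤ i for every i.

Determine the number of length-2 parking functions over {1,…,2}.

|PF| = (3−2)·3^(2−1) = 1·3 = 3 (Konheim–Weiss)
One tuple (1,1) → sorted (1,1): b_i ≤ i ∀i, a PF.

3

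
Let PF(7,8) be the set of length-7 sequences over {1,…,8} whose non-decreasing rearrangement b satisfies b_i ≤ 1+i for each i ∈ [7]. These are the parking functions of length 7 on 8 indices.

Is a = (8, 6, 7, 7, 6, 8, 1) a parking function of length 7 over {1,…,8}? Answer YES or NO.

Sorted: b = (1, 6, 6, 7, 7, 8, 8).
  b_1=1 ≤ 2
  b_2=6 > 3
  fails at i=2 ⇒ NO

NO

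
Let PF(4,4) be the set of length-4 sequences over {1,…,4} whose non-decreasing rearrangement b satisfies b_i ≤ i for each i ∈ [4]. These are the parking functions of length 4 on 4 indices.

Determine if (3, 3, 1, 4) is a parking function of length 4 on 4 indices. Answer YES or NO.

Rearranged: b = (1, 3, 3, 4).
  b_1=1 ≤ 1
  b_2=3 > 2
  fails at i=2 ⇒ NO

NO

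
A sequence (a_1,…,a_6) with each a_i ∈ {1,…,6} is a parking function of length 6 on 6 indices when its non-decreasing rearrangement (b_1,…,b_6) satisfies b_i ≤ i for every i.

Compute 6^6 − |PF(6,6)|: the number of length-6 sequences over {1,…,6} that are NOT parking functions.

29849

|PF| = (7−6)·7^(6−1) = 1·16807 = 16807 (Konheim–Weiss)
Example (4,6,5,3,6,6) → sorted (3,4,5,6,6,6): b_1=3>1, not a PF.
6^6 − 16807 = 46656 − 16807 = 29849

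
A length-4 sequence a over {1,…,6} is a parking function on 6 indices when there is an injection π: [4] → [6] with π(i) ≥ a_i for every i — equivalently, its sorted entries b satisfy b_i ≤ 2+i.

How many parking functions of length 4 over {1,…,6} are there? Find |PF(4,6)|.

1029

#PF = (6−4+1)·(6+1)^(4−1) = 3×343 = 1029 [KW]
One tuple (6,2,3,5) → sorted (2,3,5,6): b_i ≤ 2+i ∀i, a PF.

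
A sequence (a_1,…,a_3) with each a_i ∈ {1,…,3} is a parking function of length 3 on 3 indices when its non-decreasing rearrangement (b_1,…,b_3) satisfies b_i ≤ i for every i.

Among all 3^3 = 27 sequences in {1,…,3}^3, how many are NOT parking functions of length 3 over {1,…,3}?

11

Count = (3−3+1)·(3+1)^(3−1) = 1·16 = 16 (Pollak)
One tuple (1,3,3) → sorted (1,3,3): b_2=3>2, not a PF.
So 27 − 16 = 11 fail.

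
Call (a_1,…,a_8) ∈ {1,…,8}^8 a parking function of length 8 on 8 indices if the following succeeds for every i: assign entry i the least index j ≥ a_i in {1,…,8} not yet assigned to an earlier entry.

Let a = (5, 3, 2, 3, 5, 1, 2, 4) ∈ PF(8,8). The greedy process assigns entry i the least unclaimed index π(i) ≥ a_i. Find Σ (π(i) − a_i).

11

Σπ = 8·9/2 = 36 (π permutes [8]); Σa = 5+3+2+3+5+1+2+4 = 25; disp = 36−25 = 11.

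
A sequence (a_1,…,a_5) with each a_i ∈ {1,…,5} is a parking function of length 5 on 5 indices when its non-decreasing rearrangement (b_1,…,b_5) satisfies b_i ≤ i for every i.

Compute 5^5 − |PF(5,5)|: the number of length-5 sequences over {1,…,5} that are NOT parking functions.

1829

|PF(5,5)| = (5−5+1)·(5+1)^(5−1) = 1 · 1296 = 1296 (Konheim–Weiss)
E.g. (5,5,2,4,2) → sorted (2,2,4,5,5): b_1=2>1, not a PF.
So 3125 − 1296 = 1829 fail.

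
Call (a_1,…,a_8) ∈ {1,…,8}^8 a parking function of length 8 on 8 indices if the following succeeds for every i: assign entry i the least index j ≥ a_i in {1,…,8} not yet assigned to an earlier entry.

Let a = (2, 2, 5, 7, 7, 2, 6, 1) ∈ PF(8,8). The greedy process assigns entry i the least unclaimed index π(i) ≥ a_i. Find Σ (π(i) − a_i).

Σπ = 36 ({1..8} each once); Σa = 2+2+5+7+7+2+6+1 = 32; disp = 36−32 = 4.

4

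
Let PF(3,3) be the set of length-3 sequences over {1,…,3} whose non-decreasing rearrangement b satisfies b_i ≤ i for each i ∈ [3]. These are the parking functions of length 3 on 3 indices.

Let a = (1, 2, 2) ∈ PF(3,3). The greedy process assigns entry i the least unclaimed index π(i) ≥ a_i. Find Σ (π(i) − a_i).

Σπ = 3·4/2 = 6 (π permutes [3]); Σa = 1+2+2 = 5; disp = 6−5 = 1.

1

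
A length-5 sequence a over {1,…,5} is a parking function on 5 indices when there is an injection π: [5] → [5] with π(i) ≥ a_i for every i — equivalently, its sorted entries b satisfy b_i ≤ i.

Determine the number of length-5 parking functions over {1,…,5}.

|PF| = (5−5+1)·(5+1)^(5−1) = 1·1296 = 1296
E.g. (3,4,1,2,1) → sorted (1,1,2,3,4): b_i ≤ i ∀i, a PF.

1296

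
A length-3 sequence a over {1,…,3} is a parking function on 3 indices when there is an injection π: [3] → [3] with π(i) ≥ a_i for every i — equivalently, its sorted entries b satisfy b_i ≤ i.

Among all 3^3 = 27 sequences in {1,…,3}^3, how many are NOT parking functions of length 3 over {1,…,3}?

11

|PF(3,3)| = 1·4^2 = 1×16 = 16 (Konheim–Weiss)
Example (3,2,3) → sorted (2,3,3): b_1=2>1, not a PF.
3^3 − 16 = 27 − 16 = 11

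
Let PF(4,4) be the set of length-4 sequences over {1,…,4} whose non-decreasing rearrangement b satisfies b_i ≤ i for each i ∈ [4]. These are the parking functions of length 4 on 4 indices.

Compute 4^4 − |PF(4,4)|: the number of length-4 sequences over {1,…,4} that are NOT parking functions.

131

#PF = 1·5^3 = 1·125 = 125
Check (4,4,3,2) → sorted (2,3,4,4): b_1=2>1, not a PF.
4^4 − 125 = 256 − 125 = 131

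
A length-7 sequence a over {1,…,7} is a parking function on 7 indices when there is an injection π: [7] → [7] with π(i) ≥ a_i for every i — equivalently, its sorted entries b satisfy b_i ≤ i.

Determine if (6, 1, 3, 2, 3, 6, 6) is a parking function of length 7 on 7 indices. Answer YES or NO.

NO

Rearranged: b = (1, 2, 3, 3, 6, 6, 6).
  b_1=1 ≤ 1
  b_2=2 ≤ 2
  b_3=3 ≤ 3
  b_4=3 ≤ 4
  b_5=6 > 5
  fails at i=5 ⇒ NO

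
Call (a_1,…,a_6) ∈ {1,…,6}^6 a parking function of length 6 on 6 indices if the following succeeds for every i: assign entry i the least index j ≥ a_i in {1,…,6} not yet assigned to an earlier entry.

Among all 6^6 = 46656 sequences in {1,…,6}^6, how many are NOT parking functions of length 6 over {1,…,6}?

|PF(6,6)| = (7−6)·7^(6−1) = 1×16807 = 16807 [KW]
Check (4,6,2,1,4,6) → sorted (1,2,4,4,6,6): b_3=4>3, not a PF.
6^6 − 16807 = 46656 − 16807 = 29849

29849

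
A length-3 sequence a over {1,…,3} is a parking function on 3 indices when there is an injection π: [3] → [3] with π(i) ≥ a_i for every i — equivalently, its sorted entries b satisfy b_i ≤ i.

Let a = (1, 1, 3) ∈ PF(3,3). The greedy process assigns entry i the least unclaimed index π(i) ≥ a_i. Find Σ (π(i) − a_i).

1

Σπ = 3·4/2 = 6 (π permutes [3]); Σa = 1+1+3 = 5; disp = 6−5 = 1.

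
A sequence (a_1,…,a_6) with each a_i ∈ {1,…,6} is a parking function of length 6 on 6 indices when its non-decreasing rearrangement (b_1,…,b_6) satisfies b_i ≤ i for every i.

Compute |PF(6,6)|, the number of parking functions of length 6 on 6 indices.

|PF(6,6)| = (6−6+1)·(6+1)^(6−1) = 1×16807 = 16807 (Konheim–Weiss)
One tuple (3,3,1,3,2,2) → sorted (1,2,2,3,3,3): b_i ≤ i ∀i, a PF.

16807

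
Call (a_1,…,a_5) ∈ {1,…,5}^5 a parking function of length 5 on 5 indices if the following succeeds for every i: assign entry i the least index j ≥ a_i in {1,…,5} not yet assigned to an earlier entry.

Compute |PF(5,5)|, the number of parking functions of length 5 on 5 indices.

Count = (6−5)·6^(5−1) = 1·1296 = 1296
Check (1,4,1,2,3) → sorted (1,1,2,3,4): b_i ≤ i ∀i, a PF.

1296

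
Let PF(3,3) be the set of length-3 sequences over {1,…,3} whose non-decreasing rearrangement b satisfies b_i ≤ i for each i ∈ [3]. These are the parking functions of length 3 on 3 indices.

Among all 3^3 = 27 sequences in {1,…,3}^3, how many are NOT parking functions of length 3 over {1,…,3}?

11

#PF = (3−3+1)·(3+1)^(3−1) = 1 · 16 = 16 (Konheim–Weiss)
One tuple (2,3,2) → sorted (2,2,3): b_1=2>1, not a PF.
3^3 − 16 = 27 − 16 = 11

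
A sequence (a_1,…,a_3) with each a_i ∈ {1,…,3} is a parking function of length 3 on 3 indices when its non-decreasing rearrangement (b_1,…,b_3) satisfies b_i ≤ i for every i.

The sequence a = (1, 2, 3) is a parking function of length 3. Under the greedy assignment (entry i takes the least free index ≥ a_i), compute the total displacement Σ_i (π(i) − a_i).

Σπ = 6 ({1..3} each once); Σa = 1+2+3 = 6; disp = 6−6 = 0.

0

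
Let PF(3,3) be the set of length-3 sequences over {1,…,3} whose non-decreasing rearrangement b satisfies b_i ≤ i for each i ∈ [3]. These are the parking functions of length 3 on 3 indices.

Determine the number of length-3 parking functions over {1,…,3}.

16

|PF(3,3)| = (4−3)·4^(3−1) = 1·16 = 16 (Konheim–Weiss)
E.g. (2,1,3) → sorted (1,2,3): b_i ≤ i ∀i, a PF.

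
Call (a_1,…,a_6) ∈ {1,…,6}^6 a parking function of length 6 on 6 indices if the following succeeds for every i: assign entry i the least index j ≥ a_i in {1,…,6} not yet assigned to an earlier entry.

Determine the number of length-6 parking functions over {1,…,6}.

|PF(6,6)| = (6−6+1)·(6+1)^(6−1) = 1·16807 = 16807 (Konheim–Weiss)
One tuple (4,3,2,6,3,1) → sorted (1,2,3,3,4,6): b_i ≤ i ∀i, a PF.

16807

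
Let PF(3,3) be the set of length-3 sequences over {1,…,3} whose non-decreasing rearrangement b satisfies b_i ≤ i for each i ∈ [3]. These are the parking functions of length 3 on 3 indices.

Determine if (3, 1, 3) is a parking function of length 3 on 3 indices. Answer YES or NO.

NO

Rearranged: b = (1, 3, 3).
  b_1=1 ≤ 1
  b_2=3 > 2
  fails at i=2 ⇒ NO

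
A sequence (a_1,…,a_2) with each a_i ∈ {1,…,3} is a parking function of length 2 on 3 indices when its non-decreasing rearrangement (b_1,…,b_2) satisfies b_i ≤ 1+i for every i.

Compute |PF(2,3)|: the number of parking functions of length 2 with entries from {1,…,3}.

8

|PF(2,3)| = (3+1−2)·(3+1)^{2−1} = 2×4 = 8 (Konheim–Weiss)
E.g. (3,1) → sorted (1,3): b_i ≤ 1+i ∀i, a PF.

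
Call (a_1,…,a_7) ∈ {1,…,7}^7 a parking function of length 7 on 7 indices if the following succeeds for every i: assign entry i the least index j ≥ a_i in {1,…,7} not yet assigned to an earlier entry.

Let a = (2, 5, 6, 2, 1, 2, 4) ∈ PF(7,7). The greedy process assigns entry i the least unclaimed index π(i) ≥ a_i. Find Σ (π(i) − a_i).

Σπ = 28 ({1..7} each once); Σa = 2+5+6+2+1+2+4 = 22; disp = 28−22 = 6.

6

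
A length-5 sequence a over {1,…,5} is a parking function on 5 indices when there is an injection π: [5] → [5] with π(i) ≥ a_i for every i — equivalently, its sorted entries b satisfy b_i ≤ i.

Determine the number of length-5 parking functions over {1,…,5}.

1296

|PF| = (5−5+1)·(5+1)^(5−1) = 1 · 1296 = 1296
E.g. (2,1,4,5,3) → sorted (1,2,3,4,5): b_i ≤ i ∀i, a PF.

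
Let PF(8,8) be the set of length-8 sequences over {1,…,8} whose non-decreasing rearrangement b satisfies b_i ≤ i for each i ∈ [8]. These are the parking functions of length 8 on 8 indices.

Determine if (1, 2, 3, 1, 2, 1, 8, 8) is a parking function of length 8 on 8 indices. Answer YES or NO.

Sorted: b = (1, 1, 1, 2, 2, 3, 8, 8).
  b_1=1 ≤ 1
  b_2=1 ≤ 2
  b_3=1 ≤ 3
  b_4=2 ≤ 4
  b_5=2 ≤ 5
  b_6=3 ≤ 6
  b_7=8 > 7
  fails at i=7 ⇒ NO

NO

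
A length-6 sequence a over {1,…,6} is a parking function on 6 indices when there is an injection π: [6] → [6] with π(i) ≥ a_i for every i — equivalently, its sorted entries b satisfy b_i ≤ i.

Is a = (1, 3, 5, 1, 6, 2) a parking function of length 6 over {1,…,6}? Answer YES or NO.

YES

Sorted: b = (1, 1, 2, 3, 5, 6).
  b_1=1 ≤ 1
  b_2=1 ≤ 2
  b_3=2 ≤ 3
  b_4=3 ≤ 4
  b_5=5 ≤ 5
  b_6=6 ≤ 6
All bounds hold ⇒ YES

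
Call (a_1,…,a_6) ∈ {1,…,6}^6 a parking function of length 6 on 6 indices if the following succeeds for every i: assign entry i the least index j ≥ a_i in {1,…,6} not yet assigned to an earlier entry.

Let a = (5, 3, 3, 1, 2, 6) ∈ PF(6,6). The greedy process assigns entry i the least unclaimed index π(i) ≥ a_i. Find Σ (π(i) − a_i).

1

Σπ = 21 ({1..6} each once); Σa = 5+3+3+1+2+6 = 20; disp = 21−20 = 1.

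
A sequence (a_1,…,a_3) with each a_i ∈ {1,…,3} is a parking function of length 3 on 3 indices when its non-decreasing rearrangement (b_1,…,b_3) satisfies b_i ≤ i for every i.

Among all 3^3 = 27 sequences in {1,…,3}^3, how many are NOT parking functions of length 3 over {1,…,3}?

11

|PF(3,3)| = (4−3)·4^(3−1) = 1×16 = 16 (Pollak)
One tuple (2,2,3) → sorted (2,2,3): b_1=2>1, not a PF.
So 27 − 16 = 11 fail.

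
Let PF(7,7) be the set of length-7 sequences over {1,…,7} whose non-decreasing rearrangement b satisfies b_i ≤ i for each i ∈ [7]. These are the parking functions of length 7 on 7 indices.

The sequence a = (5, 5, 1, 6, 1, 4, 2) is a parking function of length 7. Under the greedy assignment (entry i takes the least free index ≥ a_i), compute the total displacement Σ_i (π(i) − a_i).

4

Σπ = 7·8/2 = 28 (π permutes [7]); Σa = 5+5+1+6+1+4+2 = 24; disp = 28−24 = 4.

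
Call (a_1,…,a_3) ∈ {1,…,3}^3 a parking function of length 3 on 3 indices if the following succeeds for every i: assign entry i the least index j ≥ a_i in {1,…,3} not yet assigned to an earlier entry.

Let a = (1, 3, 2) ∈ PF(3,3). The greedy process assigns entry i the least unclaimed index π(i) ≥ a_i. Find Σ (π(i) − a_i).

Σπ = 3·4/2 = 6 (π permutes [3]); Σa = 1+3+2 = 6; disp = 6−6 = 0.

0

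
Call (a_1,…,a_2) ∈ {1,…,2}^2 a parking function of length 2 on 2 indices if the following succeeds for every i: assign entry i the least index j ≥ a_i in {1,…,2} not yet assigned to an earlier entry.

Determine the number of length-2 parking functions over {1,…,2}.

#PF = 1·3^1 = 1×3 = 3
One tuple (1,2) → sorted (1,2): b_i ≤ i ∀i, a PF.

3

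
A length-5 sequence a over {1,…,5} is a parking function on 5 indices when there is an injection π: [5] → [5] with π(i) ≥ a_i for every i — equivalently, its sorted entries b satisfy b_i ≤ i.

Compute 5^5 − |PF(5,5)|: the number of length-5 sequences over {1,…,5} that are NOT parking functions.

1829

|PF| = (5−5+1)·(5+1)^(5−1) = 1 · 1296 = 1296 (Pollak)
Example (5,3,5,5,2) → sorted (2,3,5,5,5): b_1=2>1, not a PF.
Total 3125; non-PF = 3125−1296 = 1829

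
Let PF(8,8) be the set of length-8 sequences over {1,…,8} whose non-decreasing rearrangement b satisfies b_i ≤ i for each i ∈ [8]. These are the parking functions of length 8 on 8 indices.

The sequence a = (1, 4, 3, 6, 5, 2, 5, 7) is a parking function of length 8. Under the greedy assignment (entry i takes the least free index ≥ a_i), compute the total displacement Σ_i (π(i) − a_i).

Σπ = 36 ({1..8} each once); Σa = 1+4+3+6+5+2+5+7 = 33; disp = 36−33 = 3.

3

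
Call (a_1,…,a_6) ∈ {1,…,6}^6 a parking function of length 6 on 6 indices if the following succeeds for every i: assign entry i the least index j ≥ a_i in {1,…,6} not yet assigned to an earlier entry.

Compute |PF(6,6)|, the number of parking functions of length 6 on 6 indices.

16807

|PF(6,6)| = (6+1−6)·(6+1)^{6−1} = 1·16807 = 16807 (Konheim–Weiss)
E.g. (2,4,3,4,1,4) → sorted (1,2,3,4,4,4): b_i ≤ i ∀i, a PF.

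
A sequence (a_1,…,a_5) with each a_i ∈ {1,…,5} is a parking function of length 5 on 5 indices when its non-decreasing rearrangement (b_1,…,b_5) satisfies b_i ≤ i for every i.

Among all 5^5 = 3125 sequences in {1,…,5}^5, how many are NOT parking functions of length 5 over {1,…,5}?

1829

#PF = (5−5+1)·(5+1)^(5−1) = 1×1296 = 1296
Check (2,1,5,2,5) → sorted (1,2,2,5,5): b_4=5>4, not a PF.
Total 3125; non-PF = 3125−1296 = 1829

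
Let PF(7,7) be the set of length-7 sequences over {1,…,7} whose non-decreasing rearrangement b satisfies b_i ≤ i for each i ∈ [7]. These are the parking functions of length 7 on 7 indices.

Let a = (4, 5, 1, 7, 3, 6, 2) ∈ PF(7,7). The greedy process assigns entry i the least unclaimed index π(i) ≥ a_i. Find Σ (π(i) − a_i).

0

Σπ = 7·8/2 = 28 (π permutes [7]); Σa = 4+5+1+7+3+6+2 = 28; disp = 28−28 = 0.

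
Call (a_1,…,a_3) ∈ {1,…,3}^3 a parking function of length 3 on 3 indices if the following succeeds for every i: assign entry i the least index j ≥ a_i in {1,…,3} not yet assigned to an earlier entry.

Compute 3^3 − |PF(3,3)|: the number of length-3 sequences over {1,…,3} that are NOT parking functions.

11

#PF = 1·4^2 = 1 · 16 = 16 (Konheim–Weiss)
Check (3,3,3) → sorted (3,3,3): b_1=3>1, not a PF.
3^3 − 16 = 27 − 16 = 11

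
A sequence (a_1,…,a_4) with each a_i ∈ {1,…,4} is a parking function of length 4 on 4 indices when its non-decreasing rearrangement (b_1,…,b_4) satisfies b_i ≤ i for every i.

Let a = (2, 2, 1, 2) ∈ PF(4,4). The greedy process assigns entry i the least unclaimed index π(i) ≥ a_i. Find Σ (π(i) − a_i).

3

Σπ(i) = 1+…+4 = 10; Σa = 2+2+1+2 = 7; disp = 10−7 = 3.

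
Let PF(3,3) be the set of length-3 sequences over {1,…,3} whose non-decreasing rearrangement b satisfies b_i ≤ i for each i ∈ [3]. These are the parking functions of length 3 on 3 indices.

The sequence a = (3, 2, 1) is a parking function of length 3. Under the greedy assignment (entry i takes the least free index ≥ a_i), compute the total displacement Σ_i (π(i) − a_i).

0

Σπ = 6 ({1..3} each once); Σa = 3+2+1 = 6; disp = 6−6 = 0.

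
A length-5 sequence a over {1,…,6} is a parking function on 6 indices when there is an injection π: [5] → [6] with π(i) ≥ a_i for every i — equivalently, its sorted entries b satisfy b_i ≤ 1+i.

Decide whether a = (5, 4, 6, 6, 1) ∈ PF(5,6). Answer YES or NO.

NO

Sorted: b = (1, 4, 5, 6, 6).
  b_1=1 ≤ 2
  b_2=4 > 3
  fails at i=2 ⇒ NO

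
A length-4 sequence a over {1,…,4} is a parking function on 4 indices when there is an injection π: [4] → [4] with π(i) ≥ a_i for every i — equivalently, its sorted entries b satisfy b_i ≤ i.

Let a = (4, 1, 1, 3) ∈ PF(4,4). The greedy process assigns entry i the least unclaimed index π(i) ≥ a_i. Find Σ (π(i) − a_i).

1

Σπ = 10 ({1..4} each once); Σa = 4+1+1+3 = 9; disp = 10−9 = 1.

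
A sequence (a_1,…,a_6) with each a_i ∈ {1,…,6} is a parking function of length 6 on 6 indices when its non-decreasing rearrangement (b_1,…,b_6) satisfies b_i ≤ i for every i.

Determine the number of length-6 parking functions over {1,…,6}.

16807

Count = (6−6+1)·(6+1)^(6−1) = 1·16807 = 16807
Example (6,4,4,3,1,1) → sorted (1,1,3,4,4,6): b_i ≤ i ∀i, a PF.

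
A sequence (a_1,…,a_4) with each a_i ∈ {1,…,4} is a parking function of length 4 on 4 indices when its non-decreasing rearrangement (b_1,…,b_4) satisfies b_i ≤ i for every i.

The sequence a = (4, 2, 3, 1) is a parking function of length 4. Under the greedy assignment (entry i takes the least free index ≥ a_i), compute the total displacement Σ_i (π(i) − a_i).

0

Σπ(i) = 1+…+4 = 10; Σa = 4+2+3+1 = 10; disp = 10−10 = 0.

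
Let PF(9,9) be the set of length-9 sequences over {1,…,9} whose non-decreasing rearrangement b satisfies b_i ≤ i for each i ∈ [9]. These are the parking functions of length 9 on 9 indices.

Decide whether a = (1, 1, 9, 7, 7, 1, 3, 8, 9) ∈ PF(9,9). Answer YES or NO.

Rearranged: b = (1, 1, 1, 3, 7, 7, 8, 9, 9).
  b_1=1 ≤ 1
  b_2=1 ≤ 2
  b_3=1 ≤ 3
  b_4=3 ≤ 4
  b_5=7 > 5
  fails at i=5 ⇒ NO

NO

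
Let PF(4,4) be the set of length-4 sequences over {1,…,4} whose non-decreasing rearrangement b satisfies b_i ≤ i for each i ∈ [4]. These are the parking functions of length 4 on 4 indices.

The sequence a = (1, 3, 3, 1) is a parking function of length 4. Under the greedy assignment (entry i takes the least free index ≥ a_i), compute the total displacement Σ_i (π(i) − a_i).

Σπ = 4·5/2 = 10 (π permutes [4]); Σa = 1+3+3+1 = 8; disp = 10−8 = 2.

2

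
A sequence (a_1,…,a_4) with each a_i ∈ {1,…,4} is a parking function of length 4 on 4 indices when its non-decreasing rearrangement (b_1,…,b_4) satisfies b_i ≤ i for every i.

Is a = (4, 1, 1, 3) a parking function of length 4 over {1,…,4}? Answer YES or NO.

YES

Sorted: b = (1, 1, 3, 4).
  b_1=1 ≤ 1
  b_2=1 ≤ 2
  b_3=3 ≤ 3
  b_4=4 ≤ 4
All bounds hold ⇒ YES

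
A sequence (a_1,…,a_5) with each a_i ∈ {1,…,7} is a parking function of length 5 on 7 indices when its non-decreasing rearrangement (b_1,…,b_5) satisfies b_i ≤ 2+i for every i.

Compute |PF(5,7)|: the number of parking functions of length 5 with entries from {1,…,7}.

|PF| = (7−5+1)·(7+1)^(5−1) = 3×4096 = 12288 [KW]
Check (4,6,2,1,6) → sorted (1,2,4,6,6): b_i ≤ 2+i ∀i, a PF.

12288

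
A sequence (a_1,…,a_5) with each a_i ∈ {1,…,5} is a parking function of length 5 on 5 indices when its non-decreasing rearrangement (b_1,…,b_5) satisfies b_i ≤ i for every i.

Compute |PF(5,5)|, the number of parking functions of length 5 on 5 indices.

1296

|PF| = (6−5)·6^(5−1) = 1×1296 = 1296 [KW]
One tuple (3,2,2,4,1) → sorted (1,2,2,3,4): b_i ≤ i ∀i, a PF.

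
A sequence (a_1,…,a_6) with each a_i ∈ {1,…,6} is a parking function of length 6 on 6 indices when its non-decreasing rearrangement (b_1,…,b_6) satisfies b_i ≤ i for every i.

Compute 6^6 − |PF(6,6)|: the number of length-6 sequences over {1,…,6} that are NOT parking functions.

29849

#PF = (7−6)·7^(6−1) = 1·16807 = 16807
One tuple (4,3,3,2,6,2) → sorted (2,2,3,3,4,6): b_1=2>1, not a PF.
6^6 − 16807 = 46656 − 16807 = 29849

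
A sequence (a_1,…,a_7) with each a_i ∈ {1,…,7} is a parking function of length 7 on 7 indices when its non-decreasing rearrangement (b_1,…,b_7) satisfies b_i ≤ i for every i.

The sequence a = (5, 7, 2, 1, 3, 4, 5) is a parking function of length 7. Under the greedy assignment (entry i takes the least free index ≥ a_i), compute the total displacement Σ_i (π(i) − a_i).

Σπ(i) = 1+…+7 = 28; Σa = 5+7+2+1+3+4+5 = 27; disp = 28−27 = 1.

1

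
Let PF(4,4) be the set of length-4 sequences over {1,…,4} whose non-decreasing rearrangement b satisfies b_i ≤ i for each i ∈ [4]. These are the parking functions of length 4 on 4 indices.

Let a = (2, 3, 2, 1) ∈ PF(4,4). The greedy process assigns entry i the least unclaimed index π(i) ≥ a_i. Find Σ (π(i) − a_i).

Σπ = 10 ({1..4} each once); Σa = 2+3+2+1 = 8; disp = 10−8 = 2.

2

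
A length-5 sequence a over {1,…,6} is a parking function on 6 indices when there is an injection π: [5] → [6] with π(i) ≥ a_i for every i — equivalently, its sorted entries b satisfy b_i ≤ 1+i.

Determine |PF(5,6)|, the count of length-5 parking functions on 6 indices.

|PF(5,6)| = (6−5+1)·(6+1)^(5−1) = 2·2401 = 4802 [KW]
E.g. (2,4,4,5,2) → sorted (2,2,4,4,5): b_i ≤ 1+i ∀i, a PF.

4802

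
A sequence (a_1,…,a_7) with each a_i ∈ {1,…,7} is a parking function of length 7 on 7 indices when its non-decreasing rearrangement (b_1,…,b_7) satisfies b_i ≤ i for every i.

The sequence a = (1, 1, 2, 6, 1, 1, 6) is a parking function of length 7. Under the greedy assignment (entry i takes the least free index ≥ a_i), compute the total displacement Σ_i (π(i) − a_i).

10

Σπ = 7·8/2 = 28 (π permutes [7]); Σa = 1+1+2+6+1+1+6 = 18; disp = 28−18 = 10.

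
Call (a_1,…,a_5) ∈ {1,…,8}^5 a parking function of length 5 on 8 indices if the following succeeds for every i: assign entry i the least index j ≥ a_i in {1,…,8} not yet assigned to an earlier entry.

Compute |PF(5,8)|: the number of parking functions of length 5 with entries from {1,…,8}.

|PF| = (8−5+1)·(8+1)^(5−1) = 4 · 6561 = 26244 [KW]
One tuple (2,1,1,7,8) → sorted (1,1,2,7,8): b_i ≤ 3+i ∀i, a PF.

26244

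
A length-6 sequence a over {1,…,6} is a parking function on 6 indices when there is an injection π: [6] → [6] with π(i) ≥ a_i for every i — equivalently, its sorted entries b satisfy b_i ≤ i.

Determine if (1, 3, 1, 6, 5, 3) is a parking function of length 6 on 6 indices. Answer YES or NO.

Rearranged: b = (1, 1, 3, 3, 5, 6).
  b_1=1 ≤ 1
  b_2=1 ≤ 2
  b_3=3 ≤ 3
  b_4=3 ≤ 4
  b_5=5 ≤ 5
  b_6=6 ≤ 6
All bounds hold ⇒ YES

YES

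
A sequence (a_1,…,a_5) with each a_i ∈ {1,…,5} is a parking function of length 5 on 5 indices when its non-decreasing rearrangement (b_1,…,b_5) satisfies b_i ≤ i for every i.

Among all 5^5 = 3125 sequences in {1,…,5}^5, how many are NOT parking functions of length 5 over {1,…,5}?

1829

#PF = (5−5+1)·(5+1)^(5−1) = 1×1296 = 1296 (Konheim–Weiss)
One tuple (4,5,4,4,5) → sorted (4,4,4,5,5): b_1=4>1, not a PF.
5^5 − 1296 = 3125 − 1296 = 1829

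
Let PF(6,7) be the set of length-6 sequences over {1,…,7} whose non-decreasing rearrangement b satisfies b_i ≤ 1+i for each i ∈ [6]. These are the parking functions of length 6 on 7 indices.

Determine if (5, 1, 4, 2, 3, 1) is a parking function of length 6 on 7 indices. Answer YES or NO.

Sorted: b = (1, 1, 2, 3, 4, 5).
  b_1=1 ≤ 2
  b_2=1 ≤ 3
  b_3=2 ≤ 4
  b_4=3 ≤ 5
  b_5=4 ≤ 6
  b_6=5 ≤ 7
All bounds hold ⇒ YES

YES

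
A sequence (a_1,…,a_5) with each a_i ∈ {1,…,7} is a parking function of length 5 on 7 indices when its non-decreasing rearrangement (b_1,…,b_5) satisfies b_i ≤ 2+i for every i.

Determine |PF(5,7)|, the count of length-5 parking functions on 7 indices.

Count = (7−5+1)·(7+1)^(5−1) = 3×4096 = 12288 [KW]
Example (6,2,5,4,2) → sorted (2,2,4,5,6): b_i ≤ 2+i ∀i, a PF.

12288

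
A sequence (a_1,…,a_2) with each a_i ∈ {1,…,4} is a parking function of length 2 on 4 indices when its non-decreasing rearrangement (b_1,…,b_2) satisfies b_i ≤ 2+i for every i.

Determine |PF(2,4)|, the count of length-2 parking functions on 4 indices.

15

Count = (5−2)·5^(2−1) = 3×5 = 15 [KW]
Example (2,4) → sorted (2,4): b_i ≤ 2+i ∀i, a PF.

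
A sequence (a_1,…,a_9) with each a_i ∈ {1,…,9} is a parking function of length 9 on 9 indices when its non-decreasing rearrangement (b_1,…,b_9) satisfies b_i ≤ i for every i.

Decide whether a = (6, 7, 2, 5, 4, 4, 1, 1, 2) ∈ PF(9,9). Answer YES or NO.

Rearranged: b = (1, 1, 2, 2, 4, 4, 5, 6, 7).
  b_1=1 ≤ 1
  b_2=1 ≤ 2
  b_3=2 ≤ 3
  b_4=2 ≤ 4
  b_5=4 ≤ 5
  b_6=4 ≤ 6
  b_7=5 ≤ 7
  b_8=6 ≤ 8
  b_9=7 ≤ 9
All bounds hold ⇒ YES

YES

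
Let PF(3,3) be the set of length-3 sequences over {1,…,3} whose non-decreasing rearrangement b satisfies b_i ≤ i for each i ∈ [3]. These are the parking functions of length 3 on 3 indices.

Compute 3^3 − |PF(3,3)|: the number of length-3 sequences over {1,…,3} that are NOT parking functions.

11

Count = 1·4^2 = 1×16 = 16 (Pollak)
Check (3,3,1) → sorted (1,3,3): b_2=3>2, not a PF.
So 27 − 16 = 11 fail.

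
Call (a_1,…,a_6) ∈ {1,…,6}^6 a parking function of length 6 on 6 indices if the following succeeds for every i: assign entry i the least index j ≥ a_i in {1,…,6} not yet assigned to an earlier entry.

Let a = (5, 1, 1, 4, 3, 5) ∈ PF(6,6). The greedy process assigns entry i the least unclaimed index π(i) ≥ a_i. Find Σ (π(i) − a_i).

Σπ = 21 ({1..6} each once); Σa = 5+1+1+4+3+5 = 19; disp = 21−19 = 2.

2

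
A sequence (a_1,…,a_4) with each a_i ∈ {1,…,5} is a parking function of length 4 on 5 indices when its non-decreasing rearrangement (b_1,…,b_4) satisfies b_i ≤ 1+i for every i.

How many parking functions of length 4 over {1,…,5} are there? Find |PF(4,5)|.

432

#PF = (6−4)·6^(4−1) = 2×216 = 432 (Konheim–Weiss)
Check (1,5,3,3) → sorted (1,3,3,5): b_i ≤ 1+i ∀i, a PF.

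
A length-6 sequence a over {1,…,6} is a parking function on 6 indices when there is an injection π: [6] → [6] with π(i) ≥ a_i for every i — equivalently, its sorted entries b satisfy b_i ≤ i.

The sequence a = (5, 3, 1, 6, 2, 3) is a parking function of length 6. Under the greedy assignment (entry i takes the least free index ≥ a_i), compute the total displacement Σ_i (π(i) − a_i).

Σπ(i) = 1+…+6 = 21; Σa = 5+3+1+6+2+3 = 20; disp = 21−20 = 1.

1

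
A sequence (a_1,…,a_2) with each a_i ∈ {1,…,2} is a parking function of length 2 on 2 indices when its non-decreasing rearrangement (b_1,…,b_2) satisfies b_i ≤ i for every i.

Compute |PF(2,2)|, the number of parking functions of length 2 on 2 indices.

3

#PF = 1·3^1 = 1×3 = 3 [KW]
Check (1,1) → sorted (1,1): b_i ≤ i ∀i, a PF.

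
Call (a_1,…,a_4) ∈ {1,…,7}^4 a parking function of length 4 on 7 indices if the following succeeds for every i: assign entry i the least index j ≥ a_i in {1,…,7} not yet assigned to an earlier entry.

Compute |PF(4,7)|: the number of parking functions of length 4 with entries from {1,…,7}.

Count = (8−4)·8^(4−1) = 4×512 = 2048
Example (4,4,5,2) → sorted (2,4,4,5): b_i ≤ 3+i ∀i, a PF.

2048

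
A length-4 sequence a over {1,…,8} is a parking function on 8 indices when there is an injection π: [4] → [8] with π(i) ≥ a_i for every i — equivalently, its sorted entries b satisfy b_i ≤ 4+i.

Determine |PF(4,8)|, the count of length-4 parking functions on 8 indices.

3645

|PF| = (9−4)·9^(4−1) = 5 · 729 = 3645 (Pollak)
Example (5,6,7,8) → sorted (5,6,7,8): b_i ≤ 4+i ∀i, a PF.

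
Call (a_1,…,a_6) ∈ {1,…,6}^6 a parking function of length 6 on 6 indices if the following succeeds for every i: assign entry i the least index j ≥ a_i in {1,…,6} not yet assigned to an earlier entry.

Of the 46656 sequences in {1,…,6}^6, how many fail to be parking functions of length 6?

|PF(6,6)| = (6−6+1)·(6+1)^(6−1) = 1×16807 = 16807
Check (6,6,6,6,5,5) → sorted (5,5,6,6,6,6): b_1=5>1, not a PF.
6^6 − 16807 = 46656 − 16807 = 29849

29849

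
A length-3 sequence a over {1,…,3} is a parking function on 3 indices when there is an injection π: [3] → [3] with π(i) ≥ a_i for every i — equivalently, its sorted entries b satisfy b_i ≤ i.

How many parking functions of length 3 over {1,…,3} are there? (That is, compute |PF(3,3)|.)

|PF(3,3)| = (4−3)·4^(3−1) = 1 · 16 = 16 [KW]
E.g. (2,1,1) → sorted (1,1,2): b_i ≤ i ∀i, a PF.

16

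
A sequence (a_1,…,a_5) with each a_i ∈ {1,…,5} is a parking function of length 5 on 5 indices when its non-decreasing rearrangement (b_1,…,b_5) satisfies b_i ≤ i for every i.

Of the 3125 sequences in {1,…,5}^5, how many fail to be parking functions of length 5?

1829

Count = (5+1−5)·(5+1)^{5−1} = 1×1296 = 1296 (Konheim–Weiss)
E.g. (5,5,3,1,3) → sorted (1,3,3,5,5): b_2=3>2, not a PF.
So 3125 − 1296 = 1829 fail.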